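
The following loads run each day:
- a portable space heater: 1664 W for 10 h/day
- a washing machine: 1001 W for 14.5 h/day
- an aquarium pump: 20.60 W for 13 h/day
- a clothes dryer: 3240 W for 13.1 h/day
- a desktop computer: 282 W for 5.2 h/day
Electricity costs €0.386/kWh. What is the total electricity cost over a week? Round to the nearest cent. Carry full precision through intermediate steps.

€203.55

portable space heater: 1664 W × 10 h × 7 d = 116,480 Wh = 116.5 kWh
washing machine: 1001 W × 14.5 h × 7 d = 101,602 Wh = 101.6 kWh
aquarium pump: 20.60 W × 13 h × 7 d = 1,875 Wh = 1.875 kWh
clothes dryer: 3240 W × 13.1 h × 7 d = 297,108 Wh = 297.1 kWh
desktop computer: 282 W × 5.2 h × 7 d = 10,265 Wh = 10.26 kWh
Total energy = 116.5 + 101.6 + 1.875 + 297.1 + 10.26 = 527.3 kWh
Cost = 527.3 kWh × €0.386 = €203.55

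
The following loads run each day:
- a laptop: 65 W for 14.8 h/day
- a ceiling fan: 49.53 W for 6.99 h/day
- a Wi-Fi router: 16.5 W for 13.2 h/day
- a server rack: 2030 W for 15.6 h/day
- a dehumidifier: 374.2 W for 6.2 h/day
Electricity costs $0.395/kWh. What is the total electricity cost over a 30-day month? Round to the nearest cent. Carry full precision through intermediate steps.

laptop: 65 W × 14.8 h × 30 d = 28,860 Wh = 28.86 kWh
ceiling fan: 49.53 W × 6.99 h × 30 d = 10,386 Wh = 10.39 kWh
Wi-Fi router: 16.5 W × 13.2 h × 30 d = 6,534 Wh = 6.534 kWh
server rack: 2030 W × 15.6 h × 30 d = 950,040 Wh = 950 kWh
dehumidifier: 374.2 W × 6.2 h × 30 d = 69,601 Wh = 69.6 kWh
Total energy = 28.86 + 10.39 + 6.534 + 950 + 69.6 = 1,065 kWh
Cost = 1,065 kWh × $0.395 = $420.84

$420.84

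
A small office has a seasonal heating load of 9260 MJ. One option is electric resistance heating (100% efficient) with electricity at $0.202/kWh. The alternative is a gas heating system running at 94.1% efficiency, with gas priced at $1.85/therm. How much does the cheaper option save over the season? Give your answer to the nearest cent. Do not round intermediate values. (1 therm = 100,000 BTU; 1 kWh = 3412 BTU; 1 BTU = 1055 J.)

Heat load = 9260 MJ = 9,260,000,000 J / 1055 = 8,777,251 BTU
Gas: input = 8,777,251 / 0.941 = 9,327,578 BTU = 93.28 therm → 93.28 × $1.85 = $172.56
Electric: 8,777,251 BTU / 3412 = 2,572 kWh → × $0.202 = $519.64
Difference = |$172.56 − $519.64| = $347.08

$347.08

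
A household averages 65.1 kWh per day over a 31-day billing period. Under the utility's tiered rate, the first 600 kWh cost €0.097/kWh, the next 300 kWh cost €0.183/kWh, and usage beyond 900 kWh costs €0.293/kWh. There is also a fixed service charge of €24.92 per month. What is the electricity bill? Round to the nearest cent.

Usage = 65.1 kWh/day × 31 days = 2018.1 kWh
First 600 kWh × €0.097 = €58.20
Next 300 kWh × €0.183 = €54.90
Remaining 1118.1 kWh × €0.293 = €327.60
Energy charge = €440.70; + service €24.92 = €465.62

€465.62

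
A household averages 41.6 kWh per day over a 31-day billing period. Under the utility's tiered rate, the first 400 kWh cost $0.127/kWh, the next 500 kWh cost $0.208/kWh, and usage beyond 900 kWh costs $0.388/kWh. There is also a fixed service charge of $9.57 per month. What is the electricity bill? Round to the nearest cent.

Usage = 41.6 kWh/day × 31 days = 1289.6 kWh
First 400 kWh × $0.127 = $50.80
Next 500 kWh × $0.208 = $104.00
Remaining 389.6 kWh × $0.388 = $151.16
Energy charge = $305.96; + service $9.57 = $315.53

$315.53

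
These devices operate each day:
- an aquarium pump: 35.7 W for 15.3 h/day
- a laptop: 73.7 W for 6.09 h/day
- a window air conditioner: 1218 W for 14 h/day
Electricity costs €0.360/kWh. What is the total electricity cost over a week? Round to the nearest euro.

aquarium pump: 35.7 W × 15.3 h × 7 d = 3,823 Wh = 3.823 kWh
laptop: 73.7 W × 6.09 h × 7 d = 3,142 Wh = 3.142 kWh
window air conditioner: 1218 W × 14 h × 7 d = 119,364 Wh = 119.4 kWh
Total energy = 3.823 + 3.142 + 119.4 = 126.3 kWh
Cost = 126.3 kWh × €0.360 = €45.48 ≈ €45

€45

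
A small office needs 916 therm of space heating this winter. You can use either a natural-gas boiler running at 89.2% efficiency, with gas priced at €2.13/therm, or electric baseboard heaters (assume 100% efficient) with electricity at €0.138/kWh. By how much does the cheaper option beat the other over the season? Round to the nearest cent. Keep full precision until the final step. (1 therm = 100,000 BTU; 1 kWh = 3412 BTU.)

€1517.50

Heat load = 916 therm × 100,000 = 91,600,000 BTU
Gas: input = 91,600,000 / 0.892 = 102,690,583 BTU = 1,027 therm → 1,027 × €2.13 = €2,187.31
Electric: 91,600,000 BTU / 3412 = 26,850 kWh → × €0.138 = €3,704.81
Difference = |€2,187.31 − €3,704.81| = €1,517.50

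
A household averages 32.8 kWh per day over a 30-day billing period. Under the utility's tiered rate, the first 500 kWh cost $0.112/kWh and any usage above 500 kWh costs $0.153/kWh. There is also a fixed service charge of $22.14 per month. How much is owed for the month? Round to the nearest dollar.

$152

Usage = 32.8 kWh/day × 30 days = 984 kWh
First 500 kWh × $0.112 = $56.00
Remaining 484 kWh × $0.153 = $74.05
Energy charge = $130.05; + service $22.14 = $152.19 ≈ $152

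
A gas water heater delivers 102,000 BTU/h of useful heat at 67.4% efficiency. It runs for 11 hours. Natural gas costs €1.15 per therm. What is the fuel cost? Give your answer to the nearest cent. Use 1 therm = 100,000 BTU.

Heat delivered = 102,000 BTU/h × 11 h = 1,122,000 BTU
Gas input = 1,122,000 / 0.674 = 1,664,688 BTU
= 1,664,688 / 100,000 = 16.65 therm
Cost = 16.65 × €1.15/therm = €19.14

€19.14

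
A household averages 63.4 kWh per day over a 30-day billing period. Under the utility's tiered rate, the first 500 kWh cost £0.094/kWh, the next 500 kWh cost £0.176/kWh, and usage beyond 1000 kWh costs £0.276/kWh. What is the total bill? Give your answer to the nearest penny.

Usage = 63.4 kWh/day × 30 days = 1902 kWh
First 500 kWh × £0.094 = £47.00
Next 500 kWh × £0.176 = £88.00
Remaining 902 kWh × £0.276 = £248.95
Total = £383.95

£383.95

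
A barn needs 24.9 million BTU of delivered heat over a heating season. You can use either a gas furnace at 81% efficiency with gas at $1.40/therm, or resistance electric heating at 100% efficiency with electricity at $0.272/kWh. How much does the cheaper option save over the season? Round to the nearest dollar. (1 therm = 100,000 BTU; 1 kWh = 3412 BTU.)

$1555

Heat load = 24.9 × 10⁶ BTU = 24,900,000 BTU
Gas: input = 24,900,000 / 0.81 = 30,740,741 BTU = 307.4 therm → 307.4 × $1.40 = $430.37
Electric: 24,900,000 BTU / 3412 = 7,298 kWh → × $0.272 = $1,984.99
Difference = |$430.37 − $1,984.99| = $1,554.62 ≈ $1555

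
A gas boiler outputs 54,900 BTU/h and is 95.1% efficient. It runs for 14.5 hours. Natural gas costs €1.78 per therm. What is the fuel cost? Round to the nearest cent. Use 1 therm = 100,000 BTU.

Heat delivered = 54,900 BTU/h × 14.5 h = 796,050 BTU
Gas input = 796,050 / 0.951 = 837,066 BTU
= 837,066 / 100,000 = 8.371 therm
Cost = 8.371 × €1.78/therm = €14.90

€14.90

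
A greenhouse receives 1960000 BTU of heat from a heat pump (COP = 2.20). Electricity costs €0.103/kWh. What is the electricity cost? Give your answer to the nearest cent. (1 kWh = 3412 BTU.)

€26.89

Heat delivered = 1,960,000 BTU / 3412 = 574.4 kWh
Electrical input = 574.4 kWh / 2.20 = 261.1 kWh
Cost = 261.1 × €0.103/kWh = €26.89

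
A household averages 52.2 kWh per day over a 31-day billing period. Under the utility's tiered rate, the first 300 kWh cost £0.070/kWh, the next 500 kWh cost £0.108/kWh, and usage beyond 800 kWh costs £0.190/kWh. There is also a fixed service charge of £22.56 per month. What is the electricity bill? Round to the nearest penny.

£253.02

Usage = 52.2 kWh/day × 31 days = 1618.2 kWh
First 300 kWh × £0.070 = £21.00
Next 500 kWh × £0.108 = £54.00
Remaining 818.2 kWh × £0.190 = £155.46
Energy charge = £230.46; + service £22.56 = £253.02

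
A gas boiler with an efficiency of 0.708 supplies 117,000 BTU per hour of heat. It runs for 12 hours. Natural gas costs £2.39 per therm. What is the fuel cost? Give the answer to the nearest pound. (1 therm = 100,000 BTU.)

£47

Heat delivered = 117,000 BTU/h × 12 h = 1,404,000 BTU
Gas input = 1,404,000 / 0.708 = 1,983,051 BTU
= 1,983,051 / 100,000 = 19.83 therm
Cost = 19.83 × £2.39/therm = £47.39 ≈ £47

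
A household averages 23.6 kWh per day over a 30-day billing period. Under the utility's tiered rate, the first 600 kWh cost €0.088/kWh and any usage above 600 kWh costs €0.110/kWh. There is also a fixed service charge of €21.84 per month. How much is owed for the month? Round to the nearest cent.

€86.52

Usage = 23.6 kWh/day × 30 days = 708 kWh
First 600 kWh × €0.088 = €52.80
Remaining 108 kWh × €0.110 = €11.88
Energy charge = €64.68; + service €21.84 = €86.52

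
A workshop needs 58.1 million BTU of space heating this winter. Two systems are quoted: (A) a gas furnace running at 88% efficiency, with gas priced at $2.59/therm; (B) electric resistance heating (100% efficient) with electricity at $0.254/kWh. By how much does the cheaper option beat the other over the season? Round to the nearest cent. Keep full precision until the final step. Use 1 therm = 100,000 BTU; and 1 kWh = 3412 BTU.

Heat load = 58.1 × 10⁶ BTU = 58,100,000 BTU
Gas: input = 58,100,000 / 0.88 = 66,022,727 BTU = 660.2 therm → 660.2 × $2.59 = $1,709.99
Electric: 58,100,000 BTU / 3412 = 17,030 kWh → × $0.254 = $4,325.15
Difference = |$1,709.99 − $4,325.15| = $2,615.16

$2615.16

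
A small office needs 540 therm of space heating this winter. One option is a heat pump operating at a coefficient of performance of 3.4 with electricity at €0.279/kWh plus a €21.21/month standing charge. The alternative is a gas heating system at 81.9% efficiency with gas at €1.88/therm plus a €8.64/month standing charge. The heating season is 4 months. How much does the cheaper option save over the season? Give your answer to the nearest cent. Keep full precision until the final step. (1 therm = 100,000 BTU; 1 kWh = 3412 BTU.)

€109.42

Heat load = 540 therm × 100,000 = 54,000,000 BTU
Gas: input = 54,000,000 / 0.819 = 65,934,066 BTU = 659.3 therm → 659.3 × €1.88 = €1,239.56; + 4 × €8.64 standing = €1,274.12
Heat pump: 54,000,000 BTU / 3412 = 15,830 kWh heat; / 3.4 = 4,655 kWh in → × €0.279 = €1,298.70; + 4 × €21.21 standing = €1,383.54
Difference = |€1,274.12 − €1,383.54| = €109.42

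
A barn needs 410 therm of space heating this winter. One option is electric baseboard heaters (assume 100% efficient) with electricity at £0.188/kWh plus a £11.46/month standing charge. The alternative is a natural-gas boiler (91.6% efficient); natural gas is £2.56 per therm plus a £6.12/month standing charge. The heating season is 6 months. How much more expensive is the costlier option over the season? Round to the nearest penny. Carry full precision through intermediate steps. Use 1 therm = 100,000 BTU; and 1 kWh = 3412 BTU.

£1145.27

Heat load = 410 therm × 100,000 = 41,000,000 BTU
Gas: input = 41,000,000 / 0.916 = 44,759,825 BTU = 447.6 therm → 447.6 × £2.56 = £1,145.85; + 6 × £6.12 standing = £1,182.57
Electric: 41,000,000 BTU / 3412 = 12,020 kWh → × £0.188 = £2,259.09; + 6 × £11.46 standing = £2,327.85
Difference = |£1,182.57 − £2,327.85| = £1,145.27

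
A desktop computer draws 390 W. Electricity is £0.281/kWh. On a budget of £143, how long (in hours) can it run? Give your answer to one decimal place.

Energy budget = £143 / £0.281 per kWh = 508.9 kWh = 508,897 Wh
Runtime = 508,897 Wh / 390 W = 1,305 h

1304.9 h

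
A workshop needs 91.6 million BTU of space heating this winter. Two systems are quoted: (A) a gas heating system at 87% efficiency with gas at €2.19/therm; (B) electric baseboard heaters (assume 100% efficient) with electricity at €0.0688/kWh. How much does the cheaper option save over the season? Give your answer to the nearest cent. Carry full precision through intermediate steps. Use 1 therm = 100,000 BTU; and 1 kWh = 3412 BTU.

€458.76

Heat load = 91.6 × 10⁶ BTU = 91,600,000 BTU
Gas: input = 91,600,000 / 0.87 = 105,287,356 BTU = 1,053 therm → 1,053 × €2.19 = €2,305.79
Electric: 91,600,000 BTU / 3412 = 26,850 kWh → × €0.0688 = €1,847.03
Difference = |€2,305.79 − €1,847.03| = €458.76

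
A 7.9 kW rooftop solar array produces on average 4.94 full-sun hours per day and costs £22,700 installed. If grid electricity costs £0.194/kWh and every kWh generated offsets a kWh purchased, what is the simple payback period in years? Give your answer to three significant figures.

8.21 years

Daily generation = 7.9 kW × 4.94 h = 39.03 kWh
Annual generation = 39.03 × 365 = 14244 kWh
Annual savings = 14244 × £0.194 = £2,763.43
Payback = £22,700 / £2,763.43 = 8.21 years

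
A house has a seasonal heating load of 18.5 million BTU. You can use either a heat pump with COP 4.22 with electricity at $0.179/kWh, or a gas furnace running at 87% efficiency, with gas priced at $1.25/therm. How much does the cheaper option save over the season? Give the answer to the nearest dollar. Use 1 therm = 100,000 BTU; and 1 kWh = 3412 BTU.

$36

Heat load = 18.5 × 10⁶ BTU = 18,500,000 BTU
Gas: input = 18,500,000 / 0.870 = 21,264,368 BTU = 212.6 therm → 212.6 × $1.25 = $265.80
Heat pump: 18,500,000 BTU / 3412 = 5,422 kWh heat; / 4.22 = 1,285 kWh in → × $0.179 = $229.99
Difference = |$265.80 − $229.99| = $35.82 ≈ $36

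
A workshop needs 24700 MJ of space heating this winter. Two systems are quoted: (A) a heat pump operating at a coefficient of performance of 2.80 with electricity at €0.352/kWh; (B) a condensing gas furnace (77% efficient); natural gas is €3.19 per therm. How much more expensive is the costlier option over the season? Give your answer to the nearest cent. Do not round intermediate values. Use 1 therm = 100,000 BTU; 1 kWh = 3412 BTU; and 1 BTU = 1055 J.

€107.32

Heat load = 24700 MJ = 24,700,000,000 J / 1055 = 23,412,322 BTU
Gas: input = 23,412,322 / 0.77 = 30,405,613 BTU = 304.1 therm → 304.1 × €3.19 = €969.94
Heat pump: 23,412,322 BTU / 3412 = 6,862 kWh heat; / 2.80 = 2,451 kWh in → × €0.352 = €862.62
Difference = |€969.94 − €862.62| = €107.32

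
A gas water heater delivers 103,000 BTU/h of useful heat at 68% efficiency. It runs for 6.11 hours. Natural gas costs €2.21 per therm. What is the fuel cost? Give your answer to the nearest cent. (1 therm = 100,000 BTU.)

€20.45

Heat delivered = 103,000 BTU/h × 6.11 h = 629,330 BTU
Gas input = 629,330 / 0.68 = 925,485 BTU
= 925,485 / 100,000 = 9.255 therm
Cost = 9.255 × €2.21/therm = €20.45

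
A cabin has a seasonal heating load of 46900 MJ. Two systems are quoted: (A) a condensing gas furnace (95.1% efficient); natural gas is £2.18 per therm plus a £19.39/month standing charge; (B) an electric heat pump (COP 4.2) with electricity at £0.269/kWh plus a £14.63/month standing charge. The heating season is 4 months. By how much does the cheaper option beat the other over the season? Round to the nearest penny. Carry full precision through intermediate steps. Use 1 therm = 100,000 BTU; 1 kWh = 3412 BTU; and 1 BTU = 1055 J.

£203.62

Heat load = 46900 MJ = 46,900,000,000 J / 1055 = 44,454,976 BTU
Gas: input = 44,454,976 / 0.951 = 46,745,506 BTU = 467.5 therm → 467.5 × £2.18 = £1,019.05; + 4 × £19.39 standing = £1,096.61
Heat pump: 44,454,976 BTU / 3412 = 13,030 kWh heat; / 4.2 = 3,102 kWh in → × £0.269 = £834.48; + 4 × £14.63 standing = £893.00
Difference = |£1,096.61 − £893.00| = £203.62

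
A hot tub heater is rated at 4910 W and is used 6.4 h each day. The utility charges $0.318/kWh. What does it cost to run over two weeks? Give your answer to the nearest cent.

Energy = 4910 W × 6.4 h/day × 14 days = 439,936 Wh = 439.9 kWh
Cost = 439.9 kWh × $0.318/kWh = $139.90

$139.90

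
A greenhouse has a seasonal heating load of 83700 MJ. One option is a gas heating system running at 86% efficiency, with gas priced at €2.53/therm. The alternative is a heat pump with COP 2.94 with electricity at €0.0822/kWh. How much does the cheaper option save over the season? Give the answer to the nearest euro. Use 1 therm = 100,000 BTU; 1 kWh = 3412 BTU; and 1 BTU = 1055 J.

€1684

Heat load = 83700 MJ = 83,700,000,000 J / 1055 = 79,336,493 BTU
Gas: input = 79,336,493 / 0.860 = 92,251,736 BTU = 922.5 therm → 922.5 × €2.53 = €2,333.97
Heat pump: 79,336,493 BTU / 3412 = 23,250 kWh heat; / 2.94 = 7,909 kWh in → × €0.0822 = €650.11
Difference = |€2,333.97 − €650.11| = €1,683.86 ≈ €1684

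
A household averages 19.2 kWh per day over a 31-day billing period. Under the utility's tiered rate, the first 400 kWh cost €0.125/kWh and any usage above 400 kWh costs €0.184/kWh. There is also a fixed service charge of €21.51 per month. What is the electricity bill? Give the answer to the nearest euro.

Usage = 19.2 kWh/day × 31 days = 595.2 kWh
First 400 kWh × €0.125 = €50.00
Remaining 195.2 kWh × €0.184 = €35.92
Energy charge = €85.92; + service €21.51 = €107.43 ≈ €107

€107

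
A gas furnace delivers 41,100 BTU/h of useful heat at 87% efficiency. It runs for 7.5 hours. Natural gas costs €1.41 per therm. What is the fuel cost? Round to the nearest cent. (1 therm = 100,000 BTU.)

€5.00

Heat delivered = 41,100 BTU/h × 7.5 h = 308,250 BTU
Gas input = 308,250 / 0.87 = 354,310 BTU
= 354,310 / 100,000 = 3.543 therm
Cost = 3.543 × €1.41/therm = €5.00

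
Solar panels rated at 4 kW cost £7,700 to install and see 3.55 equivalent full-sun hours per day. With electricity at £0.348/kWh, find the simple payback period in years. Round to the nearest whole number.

4 years

Daily generation = 4 kW × 3.55 h = 14.2 kWh
Annual generation = 14.2 × 365 = 5183 kWh
Annual savings = 5183 × £0.348 = £1,803.68
Payback = £7,700 / £1,803.68 = 4.27 years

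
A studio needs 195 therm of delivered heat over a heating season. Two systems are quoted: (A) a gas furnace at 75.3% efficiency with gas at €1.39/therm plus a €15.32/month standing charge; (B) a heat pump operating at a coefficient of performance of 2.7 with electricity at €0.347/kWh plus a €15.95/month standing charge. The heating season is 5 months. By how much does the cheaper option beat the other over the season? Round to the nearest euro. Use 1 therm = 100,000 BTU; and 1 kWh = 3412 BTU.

€378

Heat load = 195 therm × 100,000 = 19,500,000 BTU
Gas: input = 19,500,000 / 0.753 = 25,896,414 BTU = 259 therm → 259 × €1.39 = €359.96; + 5 × €15.32 standing = €436.56
Heat pump: 19,500,000 BTU / 3412 = 5,715 kWh heat; / 2.7 = 2,117 kWh in → × €0.347 = €734.50; + 5 × €15.95 standing = €814.25
Difference = |€436.56 − €814.25| = €377.69 ≈ €378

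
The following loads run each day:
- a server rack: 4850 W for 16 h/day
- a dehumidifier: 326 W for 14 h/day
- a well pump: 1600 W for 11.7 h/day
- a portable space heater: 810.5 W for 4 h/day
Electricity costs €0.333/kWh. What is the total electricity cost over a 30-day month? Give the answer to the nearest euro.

server rack: 4850 W × 16 h × 30 d = 2,328,000 Wh = 2,328 kWh
dehumidifier: 326 W × 14 h × 30 d = 136,920 Wh = 136.9 kWh
well pump: 1600 W × 11.7 h × 30 d = 561,600 Wh = 561.6 kWh
portable space heater: 810.5 W × 4 h × 30 d = 97,260 Wh = 97.26 kWh
Total energy = 2,328 + 136.9 + 561.6 + 97.26 = 3,124 kWh
Cost = 3,124 kWh × €0.333 = €1,040.22 ≈ €1040

€1040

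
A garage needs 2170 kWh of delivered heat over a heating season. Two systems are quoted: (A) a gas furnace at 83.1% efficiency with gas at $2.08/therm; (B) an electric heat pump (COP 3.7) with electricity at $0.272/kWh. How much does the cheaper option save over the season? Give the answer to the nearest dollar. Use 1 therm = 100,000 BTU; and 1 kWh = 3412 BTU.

Heat load = 2170 kWh × 3412 = 7,404,040 BTU
Gas: input = 7,404,040 / 0.831 = 8,909,795 BTU = 89.1 therm → 89.1 × $2.08 = $185.32
Heat pump: 7,404,040 BTU / 3412 = 2,170 kWh heat; / 3.7 = 586.5 kWh in → × $0.272 = $159.52
Difference = |$185.32 − $159.52| = $25.80 ≈ $26

$26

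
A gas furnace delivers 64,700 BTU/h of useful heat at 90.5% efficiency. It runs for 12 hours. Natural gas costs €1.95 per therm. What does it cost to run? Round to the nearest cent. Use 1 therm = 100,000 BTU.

€16.73

Heat delivered = 64,700 BTU/h × 12 h = 776,400 BTU
Gas input = 776,400 / 0.905 = 857,901 BTU
= 857,901 / 100,000 = 8.579 therm
Cost = 8.579 × €1.95/therm = €16.73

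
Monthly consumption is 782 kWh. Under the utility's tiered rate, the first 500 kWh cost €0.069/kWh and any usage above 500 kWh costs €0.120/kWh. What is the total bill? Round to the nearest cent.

First 500 kWh × €0.069 = €34.50
Remaining 282 kWh × €0.120 = €33.84
Total = €68.34

€68.34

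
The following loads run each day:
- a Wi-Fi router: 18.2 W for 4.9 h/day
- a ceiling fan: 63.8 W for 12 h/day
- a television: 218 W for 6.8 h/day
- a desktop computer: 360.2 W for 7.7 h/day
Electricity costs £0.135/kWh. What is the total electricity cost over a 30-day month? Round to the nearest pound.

£21

Wi-Fi router: 18.2 W × 4.9 h × 30 d = 2,675 Wh = 2.675 kWh
ceiling fan: 63.8 W × 12 h × 30 d = 22,968 Wh = 22.97 kWh
television: 218 W × 6.8 h × 30 d = 44,472 Wh = 44.47 kWh
desktop computer: 360.2 W × 7.7 h × 30 d = 83,206 Wh = 83.21 kWh
Total energy = 2.675 + 22.97 + 44.47 + 83.21 = 153.3 kWh
Cost = 153.3 kWh × £0.135 = £20.70 ≈ £21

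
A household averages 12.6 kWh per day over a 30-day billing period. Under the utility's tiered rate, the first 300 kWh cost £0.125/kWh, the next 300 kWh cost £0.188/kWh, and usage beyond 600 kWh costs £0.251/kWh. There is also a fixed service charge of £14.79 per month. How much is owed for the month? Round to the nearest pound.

£67

Usage = 12.6 kWh/day × 30 days = 378 kWh
First 300 kWh × £0.125 = £37.50
Next 78 kWh × £0.188 = £14.66
Remaining tier: 0 kWh (not reached)
Energy charge = £52.16; + service £14.79 = £66.95 ≈ £67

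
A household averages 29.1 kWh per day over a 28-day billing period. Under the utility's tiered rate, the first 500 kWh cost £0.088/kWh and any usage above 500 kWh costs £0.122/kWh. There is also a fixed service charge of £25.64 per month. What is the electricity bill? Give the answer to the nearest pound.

£108

Usage = 29.1 kWh/day × 28 days = 814.8 kWh
First 500 kWh × £0.088 = £44.00
Remaining 314.8 kWh × £0.122 = £38.41
Energy charge = £82.41; + service £25.64 = £108.05 ≈ £108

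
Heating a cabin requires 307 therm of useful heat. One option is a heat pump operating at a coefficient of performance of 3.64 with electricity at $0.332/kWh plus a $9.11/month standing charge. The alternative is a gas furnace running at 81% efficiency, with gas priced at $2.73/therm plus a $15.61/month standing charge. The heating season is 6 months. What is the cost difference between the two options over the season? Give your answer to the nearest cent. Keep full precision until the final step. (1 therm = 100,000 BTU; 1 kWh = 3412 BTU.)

Heat load = 307 therm × 100,000 = 30,700,000 BTU
Gas: input = 30,700,000 / 0.81 = 37,901,235 BTU = 379 therm → 379 × $2.73 = $1,034.70; + 6 × $15.61 standing = $1,128.36
Heat pump: 30,700,000 BTU / 3412 = 8,998 kWh heat; / 3.64 = 2,472 kWh in → × $0.332 = $820.67; + 6 × $9.11 standing = $875.33
Difference = |$1,128.36 − $875.33| = $253.04

$253.04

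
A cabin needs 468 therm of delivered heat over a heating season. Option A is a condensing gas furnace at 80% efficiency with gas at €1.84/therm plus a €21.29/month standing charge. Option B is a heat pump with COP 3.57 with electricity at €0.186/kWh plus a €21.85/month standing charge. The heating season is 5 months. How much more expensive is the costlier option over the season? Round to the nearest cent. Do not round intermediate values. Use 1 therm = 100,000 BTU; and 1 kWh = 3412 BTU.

€358.97

Heat load = 468 therm × 100,000 = 46,800,000 BTU
Gas: input = 46,800,000 / 0.80 = 58,500,000 BTU = 585 therm → 585 × €1.84 = €1,076.40; + 5 × €21.29 standing = €1,182.85
Heat pump: 46,800,000 BTU / 3412 = 13,720 kWh heat; / 3.57 = 3,842 kWh in → × €0.186 = €714.63; + 5 × €21.85 standing = €823.88
Difference = |€1,182.85 − €823.88| = €358.97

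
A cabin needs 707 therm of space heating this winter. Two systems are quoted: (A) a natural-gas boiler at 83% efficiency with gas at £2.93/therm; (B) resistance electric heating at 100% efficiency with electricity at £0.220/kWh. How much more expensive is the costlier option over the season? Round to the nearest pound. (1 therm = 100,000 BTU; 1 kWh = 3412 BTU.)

Heat load = 707 therm × 100,000 = 70,700,000 BTU
Gas: input = 70,700,000 / 0.83 = 85,180,723 BTU = 851.8 therm → 851.8 × £2.93 = £2,495.80
Electric: 70,700,000 BTU / 3412 = 20,720 kWh → × £0.220 = £4,558.62
Difference = |£2,495.80 − £4,558.62| = £2,062.82 ≈ £2063

£2063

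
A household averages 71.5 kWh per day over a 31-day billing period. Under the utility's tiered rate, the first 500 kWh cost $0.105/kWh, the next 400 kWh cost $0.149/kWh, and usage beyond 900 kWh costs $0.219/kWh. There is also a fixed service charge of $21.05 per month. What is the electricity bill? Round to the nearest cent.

$421.46

Usage = 71.5 kWh/day × 31 days = 2216.5 kWh
First 500 kWh × $0.105 = $52.50
Next 400 kWh × $0.149 = $59.60
Remaining 1316.5 kWh × $0.219 = $288.31
Energy charge = $400.41; + service $21.05 = $421.46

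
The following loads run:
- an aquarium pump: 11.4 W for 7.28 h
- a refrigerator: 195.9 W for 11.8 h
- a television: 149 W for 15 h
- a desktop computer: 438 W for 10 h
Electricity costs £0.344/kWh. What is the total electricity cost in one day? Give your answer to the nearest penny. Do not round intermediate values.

£3.10

aquarium pump: 11.4 W × 7.28 h = 83 Wh = 0.08299 kWh
refrigerator: 195.9 W × 11.8 h = 2,312 Wh = 2.312 kWh
television: 149 W × 15 h = 2,235 Wh = 2.235 kWh
desktop computer: 438 W × 10 h = 4,380 Wh = 4.38 kWh
Total energy = 0.08299 + 2.312 + 2.235 + 4.38 = 9.01 kWh
Cost = 9.01 kWh × £0.344 = £3.10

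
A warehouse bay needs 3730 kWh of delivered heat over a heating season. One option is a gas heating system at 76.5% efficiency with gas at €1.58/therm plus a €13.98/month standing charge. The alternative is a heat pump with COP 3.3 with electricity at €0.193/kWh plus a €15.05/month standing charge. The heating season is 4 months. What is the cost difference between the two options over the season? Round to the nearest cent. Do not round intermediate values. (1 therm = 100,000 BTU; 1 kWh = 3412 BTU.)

€40.42

Heat load = 3730 kWh × 3412 = 12,726,760 BTU
Gas: input = 12,726,760 / 0.765 = 16,636,288 BTU = 166.4 therm → 166.4 × €1.58 = €262.85; + 4 × €13.98 standing = €318.77
Heat pump: 12,726,760 BTU / 3412 = 3,730 kWh heat; / 3.3 = 1,130 kWh in → × €0.193 = €218.15; + 4 × €15.05 standing = €278.35
Difference = |€318.77 − €278.35| = €40.42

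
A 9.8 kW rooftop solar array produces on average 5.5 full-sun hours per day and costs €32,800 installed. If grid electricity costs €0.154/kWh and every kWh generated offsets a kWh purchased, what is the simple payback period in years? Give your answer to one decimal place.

10.8 years

Daily generation = 9.8 kW × 5.5 h = 53.9 kWh
Annual generation = 53.9 × 365 = 19674 kWh
Annual savings = 19674 × €0.154 = €3,029.72
Payback = €32,800 / €3,029.72 = 10.8 years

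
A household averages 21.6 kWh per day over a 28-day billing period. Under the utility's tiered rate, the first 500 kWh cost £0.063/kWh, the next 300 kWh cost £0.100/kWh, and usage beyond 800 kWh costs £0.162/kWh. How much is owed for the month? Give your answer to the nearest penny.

£41.98

Usage = 21.6 kWh/day × 28 days = 604.8 kWh
First 500 kWh × £0.063 = £31.50
Next 104.8 kWh × £0.100 = £10.48
Remaining tier: 0 kWh (not reached)
Total = £41.98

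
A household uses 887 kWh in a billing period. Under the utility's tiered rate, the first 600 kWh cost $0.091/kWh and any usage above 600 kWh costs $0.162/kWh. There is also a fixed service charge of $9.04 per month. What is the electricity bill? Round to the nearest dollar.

$110

First 600 kWh × $0.091 = $54.60
Remaining 287 kWh × $0.162 = $46.49
Energy charge = $101.09; + service $9.04 = $110.13 ≈ $110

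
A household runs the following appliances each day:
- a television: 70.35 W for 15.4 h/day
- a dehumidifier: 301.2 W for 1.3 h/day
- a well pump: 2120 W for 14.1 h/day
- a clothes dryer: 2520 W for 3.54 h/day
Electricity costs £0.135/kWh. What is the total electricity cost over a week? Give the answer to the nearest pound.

television: 70.35 W × 15.4 h × 7 d = 7,584 Wh = 7.584 kWh
dehumidifier: 301.2 W × 1.3 h × 7 d = 2,741 Wh = 2.741 kWh
well pump: 2120 W × 14.1 h × 7 d = 209,244 Wh = 209.2 kWh
clothes dryer: 2520 W × 3.54 h × 7 d = 62,446 Wh = 62.45 kWh
Total energy = 7.584 + 2.741 + 209.2 + 62.45 = 282 kWh
Cost = 282 kWh × £0.135 = £38.07 ≈ £38

£38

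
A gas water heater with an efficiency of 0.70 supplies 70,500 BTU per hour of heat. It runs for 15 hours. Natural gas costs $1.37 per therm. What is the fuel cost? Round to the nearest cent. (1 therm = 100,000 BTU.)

$20.70

Heat delivered = 70,500 BTU/h × 15 h = 1,057,500 BTU
Gas input = 1,057,500 / 0.70 = 1,510,714 BTU
= 1,510,714 / 100,000 = 15.11 therm
Cost = 15.11 × $1.37/therm = $20.70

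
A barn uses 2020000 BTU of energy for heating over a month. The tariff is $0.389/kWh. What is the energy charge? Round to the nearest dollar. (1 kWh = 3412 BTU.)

$230

2020000 BTU × (0.00029308 kWh/BTU) = 592 kWh
Cost = 592 kWh × $0.389/kWh = $230.30 ≈ $230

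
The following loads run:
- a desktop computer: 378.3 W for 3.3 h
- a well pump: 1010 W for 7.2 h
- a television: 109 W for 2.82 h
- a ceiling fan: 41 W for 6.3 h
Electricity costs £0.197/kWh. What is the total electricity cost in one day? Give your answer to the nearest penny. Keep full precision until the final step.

£1.79

desktop computer: 378.3 W × 3.3 h = 1,248 Wh = 1.248 kWh
well pump: 1010 W × 7.2 h = 7,272 Wh = 7.272 kWh
television: 109 W × 2.82 h = 307 Wh = 0.3074 kWh
ceiling fan: 41 W × 6.3 h = 258 Wh = 0.2583 kWh
Total energy = 1.248 + 7.272 + 0.3074 + 0.2583 = 9.086 kWh
Cost = 9.086 kWh × £0.197 = £1.79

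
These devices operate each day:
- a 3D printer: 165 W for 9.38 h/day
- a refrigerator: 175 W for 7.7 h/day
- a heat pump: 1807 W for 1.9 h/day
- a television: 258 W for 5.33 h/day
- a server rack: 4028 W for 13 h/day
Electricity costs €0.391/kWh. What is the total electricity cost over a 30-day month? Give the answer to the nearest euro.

3D printer: 165 W × 9.38 h × 30 d = 46,431 Wh = 46.43 kWh
refrigerator: 175 W × 7.7 h × 30 d = 40,425 Wh = 40.42 kWh
heat pump: 1807 W × 1.9 h × 30 d = 102,999 Wh = 103 kWh
television: 258 W × 5.33 h × 30 d = 41,254 Wh = 41.25 kWh
server rack: 4028 W × 13 h × 30 d = 1,570,920 Wh = 1,571 kWh
Total energy = 46.43 + 40.42 + 103 + 41.25 + 1,571 = 1,802 kWh
Cost = 1,802 kWh × €0.391 = €704.59 ≈ €705

€705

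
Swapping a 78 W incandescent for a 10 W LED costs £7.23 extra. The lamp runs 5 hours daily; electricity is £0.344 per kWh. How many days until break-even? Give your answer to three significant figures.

Power saved = 78 − 10 = 68 W
Daily energy saved = 68 W × 5 h = 340 Wh = 0.34 kWh
Daily savings = 0.34 × £0.344 = £0.1170
Payback = £7.23 / £0.1170 per day = 61.82 days

61.8 days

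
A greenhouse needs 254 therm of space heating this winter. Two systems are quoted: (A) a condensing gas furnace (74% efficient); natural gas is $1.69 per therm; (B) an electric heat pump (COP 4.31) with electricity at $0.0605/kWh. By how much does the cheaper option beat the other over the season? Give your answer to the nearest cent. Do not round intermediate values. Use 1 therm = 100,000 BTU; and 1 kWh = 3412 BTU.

$475.58

Heat load = 254 therm × 100,000 = 25,400,000 BTU
Gas: input = 25,400,000 / 0.74 = 34,324,324 BTU = 343.2 therm → 343.2 × $1.69 = $580.08
Heat pump: 25,400,000 BTU / 3412 = 7,444 kWh heat; / 4.31 = 1,727 kWh in → × $0.0605 = $104.50
Difference = |$580.08 − $104.50| = $475.58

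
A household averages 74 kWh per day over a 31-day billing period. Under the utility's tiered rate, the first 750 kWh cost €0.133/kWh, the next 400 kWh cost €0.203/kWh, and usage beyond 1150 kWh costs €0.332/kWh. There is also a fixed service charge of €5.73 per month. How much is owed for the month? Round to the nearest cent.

Usage = 74 kWh/day × 31 days = 2294 kWh
First 750 kWh × €0.133 = €99.75
Next 400 kWh × €0.203 = €81.20
Remaining 1144 kWh × €0.332 = €379.81
Energy charge = €560.76; + service €5.73 = €566.49

€566.49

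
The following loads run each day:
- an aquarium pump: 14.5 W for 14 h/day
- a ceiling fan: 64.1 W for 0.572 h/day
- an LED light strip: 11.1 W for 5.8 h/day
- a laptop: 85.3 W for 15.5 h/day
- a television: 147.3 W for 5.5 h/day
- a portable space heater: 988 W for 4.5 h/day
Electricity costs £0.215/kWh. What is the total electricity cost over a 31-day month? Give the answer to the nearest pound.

£46

aquarium pump: 14.5 W × 14 h × 31 d = 6,293 Wh = 6.293 kWh
ceiling fan: 64.1 W × 0.572 h × 31 d = 1,137 Wh = 1.137 kWh
LED light strip: 11.1 W × 5.8 h × 31 d = 1,996 Wh = 1.996 kWh
laptop: 85.3 W × 15.5 h × 31 d = 40,987 Wh = 40.99 kWh
television: 147.3 W × 5.5 h × 31 d = 25,115 Wh = 25.11 kWh
portable space heater: 988 W × 4.5 h × 31 d = 137,826 Wh = 137.8 kWh
Total energy = 6.293 + 1.137 + 1.996 + 40.99 + 25.11 + 137.8 = 213.4 kWh
Cost = 213.4 kWh × £0.215 = £45.87 ≈ £46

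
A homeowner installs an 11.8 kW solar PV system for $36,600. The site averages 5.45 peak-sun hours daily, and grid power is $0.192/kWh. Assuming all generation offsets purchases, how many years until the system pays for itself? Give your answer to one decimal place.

8.1 years

Daily generation = 11.8 kW × 5.45 h = 64.31 kWh
Annual generation = 64.31 × 365 = 23473 kWh
Annual savings = 23473 × $0.192 = $4,506.84
Payback = $36,600 / $4,506.84 = 8.12 years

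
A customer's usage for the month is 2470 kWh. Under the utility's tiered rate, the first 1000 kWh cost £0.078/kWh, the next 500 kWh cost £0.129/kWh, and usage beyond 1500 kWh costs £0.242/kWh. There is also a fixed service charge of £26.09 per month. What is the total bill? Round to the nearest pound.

£403

First 1000 kWh × £0.078 = £78.00
Next 500 kWh × £0.129 = £64.50
Remaining 970 kWh × £0.242 = £234.74
Energy charge = £377.24; + service £26.09 = £403.33 ≈ £403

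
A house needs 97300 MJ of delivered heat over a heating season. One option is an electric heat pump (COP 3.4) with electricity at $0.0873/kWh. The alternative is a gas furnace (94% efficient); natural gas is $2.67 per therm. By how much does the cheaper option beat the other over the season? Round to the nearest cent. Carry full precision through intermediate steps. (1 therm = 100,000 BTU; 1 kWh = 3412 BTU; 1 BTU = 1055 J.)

Heat load = 97300 MJ = 97,300,000,000 J / 1055 = 92,227,488 BTU
Gas: input = 92,227,488 / 0.94 = 98,114,349 BTU = 981.1 therm → 981.1 × $2.67 = $2,619.65
Heat pump: 92,227,488 BTU / 3412 = 27,030 kWh heat; / 3.4 = 7,950 kWh in → × $0.0873 = $694.04
Difference = |$2,619.65 − $694.04| = $1,925.61

$1925.61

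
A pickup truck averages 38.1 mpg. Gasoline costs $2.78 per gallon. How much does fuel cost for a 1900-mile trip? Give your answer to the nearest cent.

$138.64

Fuel = 1900 mi / 38.1 mpg = 49.87 gal
Cost = 49.87 gal × $2.78/gal = $138.64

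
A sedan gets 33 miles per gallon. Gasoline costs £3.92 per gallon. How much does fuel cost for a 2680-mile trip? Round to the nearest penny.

Fuel = 2680 mi / 33 mpg = 81.21 gal
Cost = 81.21 gal × £3.92/gal = £318.35

£318.35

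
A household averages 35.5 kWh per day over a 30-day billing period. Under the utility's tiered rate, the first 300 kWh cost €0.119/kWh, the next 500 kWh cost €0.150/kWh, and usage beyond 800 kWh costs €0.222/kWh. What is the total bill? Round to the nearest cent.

Usage = 35.5 kWh/day × 30 days = 1065 kWh
First 300 kWh × €0.119 = €35.70
Next 500 kWh × €0.150 = €75.00
Remaining 265 kWh × €0.222 = €58.83
Total = €169.53

€169.53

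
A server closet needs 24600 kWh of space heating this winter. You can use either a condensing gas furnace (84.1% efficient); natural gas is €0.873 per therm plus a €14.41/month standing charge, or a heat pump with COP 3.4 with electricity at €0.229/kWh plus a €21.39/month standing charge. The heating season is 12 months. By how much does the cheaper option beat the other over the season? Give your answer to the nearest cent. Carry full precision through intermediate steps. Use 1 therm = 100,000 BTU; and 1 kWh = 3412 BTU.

Heat load = 24600 kWh × 3412 = 83,935,200 BTU
Gas: input = 83,935,200 / 0.841 = 99,804,043 BTU = 998 therm → 998 × €0.873 = €871.29; + 12 × €14.41 standing = €1,044.21
Heat pump: 83,935,200 BTU / 3412 = 24,600 kWh heat; / 3.4 = 7,235 kWh in → × €0.229 = €1,656.88; + 12 × €21.39 standing = €1,913.56
Difference = |€1,044.21 − €1,913.56| = €869.35

€869.35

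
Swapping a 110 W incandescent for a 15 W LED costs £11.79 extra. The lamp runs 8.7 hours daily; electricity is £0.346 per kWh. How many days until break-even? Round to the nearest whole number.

41 days

Power saved = 110 − 15 = 95 W
Daily energy saved = 95 W × 8.7 h = 826.5 Wh = 0.8265 kWh
Daily savings = 0.8265 × £0.346 = £0.2860
Payback = £11.79 / £0.2860 per day = 41.23 days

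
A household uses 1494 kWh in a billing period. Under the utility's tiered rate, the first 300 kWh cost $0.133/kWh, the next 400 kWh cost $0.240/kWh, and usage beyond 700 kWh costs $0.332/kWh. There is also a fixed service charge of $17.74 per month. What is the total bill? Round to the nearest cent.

$417.25

First 300 kWh × $0.133 = $39.90
Next 400 kWh × $0.240 = $96.00
Remaining 794 kWh × $0.332 = $263.61
Energy charge = $399.51; + service $17.74 = $417.25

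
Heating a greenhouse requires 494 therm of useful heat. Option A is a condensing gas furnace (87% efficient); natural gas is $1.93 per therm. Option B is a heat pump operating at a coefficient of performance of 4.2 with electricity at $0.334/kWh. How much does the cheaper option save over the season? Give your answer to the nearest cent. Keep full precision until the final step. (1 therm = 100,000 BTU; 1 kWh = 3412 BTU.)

$55.49

Heat load = 494 therm × 100,000 = 49,400,000 BTU
Gas: input = 49,400,000 / 0.87 = 56,781,609 BTU = 567.8 therm → 567.8 × $1.93 = $1,095.89
Heat pump: 49,400,000 BTU / 3412 = 14,480 kWh heat; / 4.2 = 3,447 kWh in → × $0.334 = $1,151.37
Difference = |$1,095.89 − $1,151.37| = $55.49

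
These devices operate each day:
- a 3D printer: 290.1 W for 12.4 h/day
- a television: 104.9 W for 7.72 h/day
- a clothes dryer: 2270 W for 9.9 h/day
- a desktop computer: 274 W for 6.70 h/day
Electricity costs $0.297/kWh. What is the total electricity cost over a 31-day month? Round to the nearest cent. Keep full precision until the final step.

3D printer: 290.1 W × 12.4 h × 31 d = 111,514 Wh = 111.5 kWh
television: 104.9 W × 7.72 h × 31 d = 25,105 Wh = 25.1 kWh
clothes dryer: 2270 W × 9.9 h × 31 d = 696,663 Wh = 696.7 kWh
desktop computer: 274 W × 6.70 h × 31 d = 56,910 Wh = 56.91 kWh
Total energy = 111.5 + 25.1 + 696.7 + 56.91 = 890.2 kWh
Cost = 890.2 kWh × $0.297 = $264.39

$264.39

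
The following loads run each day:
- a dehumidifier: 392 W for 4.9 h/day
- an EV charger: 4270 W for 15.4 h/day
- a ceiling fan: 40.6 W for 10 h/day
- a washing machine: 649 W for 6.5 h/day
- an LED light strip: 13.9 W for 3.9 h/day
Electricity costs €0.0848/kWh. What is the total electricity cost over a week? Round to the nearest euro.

€43

dehumidifier: 392 W × 4.9 h × 7 d = 13,446 Wh = 13.45 kWh
EV charger: 4270 W × 15.4 h × 7 d = 460,306 Wh = 460.3 kWh
ceiling fan: 40.6 W × 10 h × 7 d = 2,842 Wh = 2.842 kWh
washing machine: 649 W × 6.5 h × 7 d = 29,530 Wh = 29.53 kWh
LED light strip: 13.9 W × 3.9 h × 7 d = 379 Wh = 0.3795 kWh
Total energy = 13.45 + 460.3 + 2.842 + 29.53 + 0.3795 = 506.5 kWh
Cost = 506.5 kWh × €0.0848 = €42.95 ≈ €43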